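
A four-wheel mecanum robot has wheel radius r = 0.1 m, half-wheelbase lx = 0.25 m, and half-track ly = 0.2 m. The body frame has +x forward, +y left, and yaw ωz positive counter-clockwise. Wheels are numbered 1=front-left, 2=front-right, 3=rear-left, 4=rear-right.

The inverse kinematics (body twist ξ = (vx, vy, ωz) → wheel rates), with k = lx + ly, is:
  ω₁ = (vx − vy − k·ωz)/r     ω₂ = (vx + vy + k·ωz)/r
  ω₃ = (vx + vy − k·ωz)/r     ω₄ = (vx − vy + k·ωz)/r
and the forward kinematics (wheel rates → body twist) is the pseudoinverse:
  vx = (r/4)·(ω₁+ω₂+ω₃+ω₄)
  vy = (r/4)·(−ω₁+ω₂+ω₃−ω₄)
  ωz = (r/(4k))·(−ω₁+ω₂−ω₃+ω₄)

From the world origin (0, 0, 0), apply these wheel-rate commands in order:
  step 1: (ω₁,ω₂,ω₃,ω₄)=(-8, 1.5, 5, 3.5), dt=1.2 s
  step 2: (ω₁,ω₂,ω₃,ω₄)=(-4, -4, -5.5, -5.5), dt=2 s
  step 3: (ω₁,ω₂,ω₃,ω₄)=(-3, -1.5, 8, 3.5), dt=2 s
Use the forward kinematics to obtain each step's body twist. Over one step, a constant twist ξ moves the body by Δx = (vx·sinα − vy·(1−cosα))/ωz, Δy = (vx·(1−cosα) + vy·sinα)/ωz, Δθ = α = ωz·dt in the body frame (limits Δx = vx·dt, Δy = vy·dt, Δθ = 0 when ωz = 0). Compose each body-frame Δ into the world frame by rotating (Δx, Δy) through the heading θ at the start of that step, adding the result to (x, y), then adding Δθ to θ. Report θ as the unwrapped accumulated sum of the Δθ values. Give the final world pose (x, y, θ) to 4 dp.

(-0.6286, 0.2509, 0.2000)

step 1: ξ=(vx,vy,ωz)=(0.0500, 0.2750, 0.4444), dt=1.2 → body Δ=(-0.0287, 0.3302, 0.5333) → world pose (-0.0287, 0.3302, 0.5333)
step 2: ξ=(vx,vy,ωz)=(-0.4750, 0.0000, 0.0000), dt=2.0 → body Δ=(-0.9500, 0.0000, 0.0000) → world pose (-0.8468, -0.1528, 0.5333)
step 3: ξ=(vx,vy,ωz)=(0.1750, 0.1500, -0.1667), dt=2.0 → body Δ=(0.3931, 0.2367, -0.3333) → world pose (-0.6286, 0.2509, 0.2000)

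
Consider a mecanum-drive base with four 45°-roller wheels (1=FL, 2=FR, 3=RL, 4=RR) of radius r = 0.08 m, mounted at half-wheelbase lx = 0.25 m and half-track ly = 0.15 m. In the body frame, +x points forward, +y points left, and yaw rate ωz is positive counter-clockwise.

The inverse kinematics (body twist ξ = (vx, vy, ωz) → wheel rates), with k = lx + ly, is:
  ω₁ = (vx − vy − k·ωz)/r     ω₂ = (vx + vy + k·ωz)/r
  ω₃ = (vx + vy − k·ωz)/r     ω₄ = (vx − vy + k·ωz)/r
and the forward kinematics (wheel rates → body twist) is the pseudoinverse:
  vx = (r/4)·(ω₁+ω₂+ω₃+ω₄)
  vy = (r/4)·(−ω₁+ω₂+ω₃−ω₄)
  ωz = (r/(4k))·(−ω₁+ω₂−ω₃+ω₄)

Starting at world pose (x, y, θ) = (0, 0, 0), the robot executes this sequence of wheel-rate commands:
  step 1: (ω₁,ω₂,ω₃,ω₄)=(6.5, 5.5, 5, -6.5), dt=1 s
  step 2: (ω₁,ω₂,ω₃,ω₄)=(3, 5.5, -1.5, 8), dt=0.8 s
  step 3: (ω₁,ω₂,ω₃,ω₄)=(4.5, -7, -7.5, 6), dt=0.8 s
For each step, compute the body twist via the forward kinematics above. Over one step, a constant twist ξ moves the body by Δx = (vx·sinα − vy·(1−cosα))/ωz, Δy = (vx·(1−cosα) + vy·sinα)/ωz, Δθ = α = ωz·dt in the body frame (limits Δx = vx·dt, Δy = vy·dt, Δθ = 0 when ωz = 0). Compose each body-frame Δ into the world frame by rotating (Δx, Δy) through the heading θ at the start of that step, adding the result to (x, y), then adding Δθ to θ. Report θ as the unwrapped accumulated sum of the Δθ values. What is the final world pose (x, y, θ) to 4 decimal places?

step 1: ξ=(vx,vy,ωz)=(0.2100, 0.2100, -0.6250), dt=1.0 → body Δ=(0.2601, 0.1331, -0.6250) → world pose (0.2601, 0.1331, -0.6250)
step 2: ξ=(vx,vy,ωz)=(0.3000, -0.1400, 0.6000), dt=0.8 → body Δ=(0.2573, -0.0512, 0.4800) → world pose (0.4388, -0.0590, -0.1450)
step 3: ξ=(vx,vy,ωz)=(-0.0800, -0.5000, 0.1000), dt=0.8 → body Δ=(-0.0479, -0.4021, 0.0800) → world pose (0.3332, -0.4500, -0.0650)

(0.3332, -0.4500, -0.0650)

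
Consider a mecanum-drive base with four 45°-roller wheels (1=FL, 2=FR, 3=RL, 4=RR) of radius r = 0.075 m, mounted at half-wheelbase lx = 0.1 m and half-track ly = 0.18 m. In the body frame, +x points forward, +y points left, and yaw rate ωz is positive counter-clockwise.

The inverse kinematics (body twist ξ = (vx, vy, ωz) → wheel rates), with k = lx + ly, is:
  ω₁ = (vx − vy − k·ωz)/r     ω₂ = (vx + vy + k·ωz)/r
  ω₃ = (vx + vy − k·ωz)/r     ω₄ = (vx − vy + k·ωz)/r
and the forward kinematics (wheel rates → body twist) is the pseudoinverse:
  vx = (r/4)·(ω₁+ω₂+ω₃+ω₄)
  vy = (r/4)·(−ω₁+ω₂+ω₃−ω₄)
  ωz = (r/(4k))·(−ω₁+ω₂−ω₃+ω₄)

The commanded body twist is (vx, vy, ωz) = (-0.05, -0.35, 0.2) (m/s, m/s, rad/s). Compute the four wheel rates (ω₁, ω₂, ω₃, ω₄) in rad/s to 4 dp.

k = lx + ly = 0.1 + 0.18 = 0.2800;  k·ωz = 0.2800·0.2 = 0.0560
ω₁ (FL) = (vx − vy − k·ωz)/r = 0.2440/0.075 = 3.2533
ω₂ (FR) = (vx + vy + k·ωz)/r = -0.3440/0.075 = -4.5867
ω₃ (RL) = (vx + vy − k·ωz)/r = -0.4560/0.075 = -6.0800
ω₄ (RR) = (vx − vy + k·ωz)/r = 0.3560/0.075 = 4.7467

(3.2533, -4.5867, -6.0800, 4.7467)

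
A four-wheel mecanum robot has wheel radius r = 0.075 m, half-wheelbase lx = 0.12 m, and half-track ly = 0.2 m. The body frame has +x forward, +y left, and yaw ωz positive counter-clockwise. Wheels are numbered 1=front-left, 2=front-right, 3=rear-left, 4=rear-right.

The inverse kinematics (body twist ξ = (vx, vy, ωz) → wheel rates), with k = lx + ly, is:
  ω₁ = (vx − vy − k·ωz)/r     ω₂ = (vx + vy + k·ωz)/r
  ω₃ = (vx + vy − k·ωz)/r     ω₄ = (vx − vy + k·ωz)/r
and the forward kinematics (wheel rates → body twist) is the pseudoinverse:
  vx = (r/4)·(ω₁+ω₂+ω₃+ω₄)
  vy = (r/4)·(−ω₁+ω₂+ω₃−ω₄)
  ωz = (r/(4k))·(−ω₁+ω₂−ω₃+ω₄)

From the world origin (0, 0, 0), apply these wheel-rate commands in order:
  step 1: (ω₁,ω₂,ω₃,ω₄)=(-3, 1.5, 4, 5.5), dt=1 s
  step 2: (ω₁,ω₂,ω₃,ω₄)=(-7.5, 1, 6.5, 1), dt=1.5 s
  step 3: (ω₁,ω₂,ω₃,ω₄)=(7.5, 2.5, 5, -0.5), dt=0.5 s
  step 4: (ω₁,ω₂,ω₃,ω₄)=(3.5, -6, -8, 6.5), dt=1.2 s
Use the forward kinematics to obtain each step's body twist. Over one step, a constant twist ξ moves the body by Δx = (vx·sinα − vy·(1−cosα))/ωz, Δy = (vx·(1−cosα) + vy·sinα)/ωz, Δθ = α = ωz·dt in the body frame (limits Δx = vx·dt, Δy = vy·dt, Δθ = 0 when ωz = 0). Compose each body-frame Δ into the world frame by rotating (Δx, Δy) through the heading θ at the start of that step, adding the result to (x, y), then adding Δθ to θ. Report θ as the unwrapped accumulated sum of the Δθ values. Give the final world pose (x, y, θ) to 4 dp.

step 1: ξ=(vx,vy,ωz)=(0.1500, 0.0562, 0.3516), dt=1.0 → body Δ=(0.1371, 0.0812, 0.3516) → world pose (0.1371, 0.0812, 0.3516)
step 2: ξ=(vx,vy,ωz)=(0.0187, 0.2625, 0.1758), dt=1.5 → body Δ=(-0.0238, 0.3929, 0.2637) → world pose (-0.0205, 0.4419, 0.6152)
step 3: ξ=(vx,vy,ωz)=(0.2719, 0.0094, -0.6152), dt=0.5 → body Δ=(0.1345, -0.0161, -0.3076) → world pose (0.0987, 0.5063, 0.3076)
step 4: ξ=(vx,vy,ωz)=(-0.0750, -0.4500, 0.2930), dt=1.2 → body Δ=(0.0058, -0.5446, 0.3516) → world pose (0.2691, -0.0110, 0.6592)

(0.2691, -0.0110, 0.6592)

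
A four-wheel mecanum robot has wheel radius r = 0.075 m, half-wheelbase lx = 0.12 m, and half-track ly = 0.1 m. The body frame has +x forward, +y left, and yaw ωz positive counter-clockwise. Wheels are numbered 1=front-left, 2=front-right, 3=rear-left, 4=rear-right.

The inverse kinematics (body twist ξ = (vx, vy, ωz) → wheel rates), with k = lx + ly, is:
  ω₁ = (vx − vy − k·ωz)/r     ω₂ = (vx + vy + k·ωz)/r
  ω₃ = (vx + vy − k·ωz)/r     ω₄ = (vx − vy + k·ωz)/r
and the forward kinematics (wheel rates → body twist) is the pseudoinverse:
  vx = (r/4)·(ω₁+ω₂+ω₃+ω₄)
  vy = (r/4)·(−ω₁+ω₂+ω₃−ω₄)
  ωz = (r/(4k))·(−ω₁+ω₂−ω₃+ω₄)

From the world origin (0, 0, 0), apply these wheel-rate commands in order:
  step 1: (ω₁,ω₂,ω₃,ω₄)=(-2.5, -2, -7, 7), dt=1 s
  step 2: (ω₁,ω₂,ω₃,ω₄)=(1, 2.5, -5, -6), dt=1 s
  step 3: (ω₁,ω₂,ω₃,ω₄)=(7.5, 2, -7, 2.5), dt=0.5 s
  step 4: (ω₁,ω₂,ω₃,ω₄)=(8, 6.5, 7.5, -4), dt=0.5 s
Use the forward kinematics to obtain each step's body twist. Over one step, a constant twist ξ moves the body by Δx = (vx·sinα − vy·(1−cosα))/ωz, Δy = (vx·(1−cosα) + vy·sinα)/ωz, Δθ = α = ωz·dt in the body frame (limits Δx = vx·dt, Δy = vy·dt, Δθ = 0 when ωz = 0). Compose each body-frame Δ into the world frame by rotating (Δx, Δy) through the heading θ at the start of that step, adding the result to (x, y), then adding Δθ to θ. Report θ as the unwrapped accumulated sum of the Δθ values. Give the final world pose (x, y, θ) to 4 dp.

(0.1115, -0.1522, 0.8949)

step 1: ξ=(vx,vy,ωz)=(-0.0844, -0.2531, 1.2358), dt=1.0 → body Δ=(0.0730, -0.2393, 1.2358) → world pose (0.0730, -0.2393, 1.2358)
step 2: ξ=(vx,vy,ωz)=(-0.1406, 0.0469, 0.0426), dt=1.0 → body Δ=(-0.1416, 0.0439, 0.0426) → world pose (-0.0150, -0.3586, 1.2784)
step 3: ξ=(vx,vy,ωz)=(0.0938, -0.2812, 0.3409), dt=0.5 → body Δ=(0.0586, -0.1360, 0.1705) → world pose (0.1321, -0.3416, 1.4489)
step 4: ξ=(vx,vy,ωz)=(0.3375, 0.1875, -1.1080), dt=0.5 → body Δ=(0.1856, 0.0435, -0.5540) → world pose (0.1115, -0.1522, 0.8949)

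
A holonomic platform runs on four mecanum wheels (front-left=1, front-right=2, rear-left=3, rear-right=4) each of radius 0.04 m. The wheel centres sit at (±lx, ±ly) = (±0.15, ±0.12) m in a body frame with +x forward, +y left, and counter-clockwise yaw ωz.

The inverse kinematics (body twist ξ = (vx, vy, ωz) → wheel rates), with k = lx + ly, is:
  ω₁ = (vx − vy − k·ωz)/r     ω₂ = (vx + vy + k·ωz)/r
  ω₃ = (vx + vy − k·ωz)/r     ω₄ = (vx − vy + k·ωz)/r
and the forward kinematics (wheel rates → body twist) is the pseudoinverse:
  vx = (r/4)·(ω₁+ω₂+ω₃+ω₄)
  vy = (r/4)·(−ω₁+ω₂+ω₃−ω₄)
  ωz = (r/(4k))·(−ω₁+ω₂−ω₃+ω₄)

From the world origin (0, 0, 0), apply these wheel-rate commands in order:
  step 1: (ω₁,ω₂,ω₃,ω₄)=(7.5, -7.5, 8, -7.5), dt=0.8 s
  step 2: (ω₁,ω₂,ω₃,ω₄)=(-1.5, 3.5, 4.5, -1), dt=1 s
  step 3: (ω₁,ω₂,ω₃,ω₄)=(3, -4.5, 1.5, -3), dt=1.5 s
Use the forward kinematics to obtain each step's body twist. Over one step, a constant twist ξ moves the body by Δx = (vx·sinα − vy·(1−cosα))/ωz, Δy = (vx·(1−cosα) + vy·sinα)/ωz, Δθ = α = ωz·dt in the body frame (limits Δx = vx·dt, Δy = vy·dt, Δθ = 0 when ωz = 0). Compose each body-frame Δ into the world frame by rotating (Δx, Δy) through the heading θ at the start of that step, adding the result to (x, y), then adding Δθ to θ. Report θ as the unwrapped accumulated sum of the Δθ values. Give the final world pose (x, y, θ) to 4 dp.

step 1: ξ=(vx,vy,ωz)=(0.0050, 0.0050, -1.1296), dt=0.8 → body Δ=(0.0052, 0.0018, -0.9037) → world pose (0.0052, 0.0018, -0.9037)
step 2: ξ=(vx,vy,ωz)=(0.0550, 0.1050, -0.0185), dt=1.0 → body Δ=(0.0560, 0.1045, -0.0185) → world pose (0.1219, 0.0225, -0.9222)
step 3: ξ=(vx,vy,ωz)=(-0.0300, -0.0300, -0.4444), dt=1.5 → body Δ=(-0.0562, -0.0273, -0.6667) → world pose (0.0662, 0.0508, -1.5889)

(0.0662, 0.0508, -1.5889)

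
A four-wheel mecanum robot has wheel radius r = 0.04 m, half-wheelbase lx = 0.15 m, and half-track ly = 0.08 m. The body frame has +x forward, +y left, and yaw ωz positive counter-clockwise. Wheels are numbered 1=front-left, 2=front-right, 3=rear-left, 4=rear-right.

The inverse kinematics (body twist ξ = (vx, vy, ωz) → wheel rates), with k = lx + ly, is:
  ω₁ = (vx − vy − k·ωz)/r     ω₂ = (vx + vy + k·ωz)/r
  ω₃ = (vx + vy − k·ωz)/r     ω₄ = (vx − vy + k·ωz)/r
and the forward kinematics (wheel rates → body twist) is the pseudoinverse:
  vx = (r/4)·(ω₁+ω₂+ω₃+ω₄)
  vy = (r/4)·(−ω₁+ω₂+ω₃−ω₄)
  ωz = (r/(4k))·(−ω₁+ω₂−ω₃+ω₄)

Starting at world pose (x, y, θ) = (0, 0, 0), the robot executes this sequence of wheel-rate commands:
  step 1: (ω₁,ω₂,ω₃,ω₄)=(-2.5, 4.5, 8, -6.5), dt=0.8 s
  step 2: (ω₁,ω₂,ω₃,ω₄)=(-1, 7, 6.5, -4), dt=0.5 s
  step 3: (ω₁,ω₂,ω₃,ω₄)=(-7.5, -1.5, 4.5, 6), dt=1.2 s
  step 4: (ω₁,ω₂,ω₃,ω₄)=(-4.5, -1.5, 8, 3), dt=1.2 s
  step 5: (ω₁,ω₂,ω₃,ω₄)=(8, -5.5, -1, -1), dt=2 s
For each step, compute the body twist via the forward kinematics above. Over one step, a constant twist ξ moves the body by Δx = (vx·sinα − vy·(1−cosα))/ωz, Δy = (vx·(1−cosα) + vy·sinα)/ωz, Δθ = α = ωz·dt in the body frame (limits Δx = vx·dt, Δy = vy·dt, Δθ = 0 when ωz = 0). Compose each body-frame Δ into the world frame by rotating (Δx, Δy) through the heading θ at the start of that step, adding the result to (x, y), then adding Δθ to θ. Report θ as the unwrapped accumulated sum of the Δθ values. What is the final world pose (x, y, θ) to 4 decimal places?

step 1: ξ=(vx,vy,ωz)=(0.0350, 0.2150, -0.3261), dt=0.8 → body Δ=(0.0500, 0.1664, -0.2609) → world pose (0.0500, 0.1664, -0.2609)
step 2: ξ=(vx,vy,ωz)=(0.0850, 0.1850, -0.1087), dt=0.5 → body Δ=(0.0450, 0.0913, -0.0543) → world pose (0.1170, 0.2430, -0.3152)
step 3: ξ=(vx,vy,ωz)=(0.0150, 0.0450, 0.3261), dt=1.2 → body Δ=(0.0071, 0.0561, 0.3913) → world pose (0.1412, 0.2942, 0.0761)
step 4: ξ=(vx,vy,ωz)=(0.0500, 0.0800, -0.0870), dt=1.2 → body Δ=(0.0649, 0.0927, -0.1043) → world pose (0.1988, 0.3915, -0.0283)
step 5: ξ=(vx,vy,ωz)=(0.0050, -0.1350, -0.5870), dt=2.0 → body Δ=(-0.1332, -0.2173, -1.1739) → world pose (0.0595, 0.1780, -1.2022)

(0.0595, 0.1780, -1.2022)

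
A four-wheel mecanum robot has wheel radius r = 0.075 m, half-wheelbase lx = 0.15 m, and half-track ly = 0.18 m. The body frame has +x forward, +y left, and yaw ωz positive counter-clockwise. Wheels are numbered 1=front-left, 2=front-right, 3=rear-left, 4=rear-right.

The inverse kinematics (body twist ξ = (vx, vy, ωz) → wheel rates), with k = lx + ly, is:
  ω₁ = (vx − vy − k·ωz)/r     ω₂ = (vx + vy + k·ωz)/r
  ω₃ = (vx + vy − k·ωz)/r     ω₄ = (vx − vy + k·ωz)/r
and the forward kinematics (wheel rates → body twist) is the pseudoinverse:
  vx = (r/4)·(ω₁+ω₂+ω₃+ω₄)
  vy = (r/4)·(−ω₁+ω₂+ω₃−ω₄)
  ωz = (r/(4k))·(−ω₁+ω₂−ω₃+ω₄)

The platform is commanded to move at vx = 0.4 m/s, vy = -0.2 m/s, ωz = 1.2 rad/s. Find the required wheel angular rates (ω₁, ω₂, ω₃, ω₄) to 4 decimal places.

(2.7200, 7.9467, -2.6133, 13.2800)

k = lx + ly = 0.15 + 0.18 = 0.3300;  k·ωz = 0.3300·1.2 = 0.3960
ω₁ (FL) = (vx − vy − k·ωz)/r = 0.2040/0.075 = 2.7200
ω₂ (FR) = (vx + vy + k·ωz)/r = 0.5960/0.075 = 7.9467
ω₃ (RL) = (vx + vy − k·ωz)/r = -0.1960/0.075 = -2.6133
ω₄ (RR) = (vx − vy + k·ωz)/r = 0.9960/0.075 = 13.2800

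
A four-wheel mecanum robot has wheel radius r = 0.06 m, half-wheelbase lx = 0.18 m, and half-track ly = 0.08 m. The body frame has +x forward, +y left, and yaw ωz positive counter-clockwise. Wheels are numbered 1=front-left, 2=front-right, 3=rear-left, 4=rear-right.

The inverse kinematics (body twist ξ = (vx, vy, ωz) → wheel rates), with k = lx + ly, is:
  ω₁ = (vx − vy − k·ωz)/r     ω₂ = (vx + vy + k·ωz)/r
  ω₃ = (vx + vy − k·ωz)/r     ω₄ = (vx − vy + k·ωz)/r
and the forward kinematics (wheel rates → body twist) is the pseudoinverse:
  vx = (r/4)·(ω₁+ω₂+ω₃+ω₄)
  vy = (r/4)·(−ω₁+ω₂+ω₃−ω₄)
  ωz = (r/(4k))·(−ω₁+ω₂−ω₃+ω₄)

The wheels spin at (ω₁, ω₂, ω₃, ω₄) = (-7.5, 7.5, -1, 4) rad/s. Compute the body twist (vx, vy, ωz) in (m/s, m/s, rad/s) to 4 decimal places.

(0.0450, 0.1500, 1.1538)

k = lx + ly = 0.18 + 0.08 = 0.2600
ω₁+ω₂+ω₃+ω₄ = 3.0000  →  vx = (0.06/4)·3.0000 = 0.0450
−ω₁+ω₂+ω₃−ω₄ = 10.0000  →  vy = (0.06/4)·10.0000 = 0.1500
−ω₁+ω₂−ω₃+ω₄ = 20.0000  →  ωz = (0.06/1.0400)·20.0000 = 1.1538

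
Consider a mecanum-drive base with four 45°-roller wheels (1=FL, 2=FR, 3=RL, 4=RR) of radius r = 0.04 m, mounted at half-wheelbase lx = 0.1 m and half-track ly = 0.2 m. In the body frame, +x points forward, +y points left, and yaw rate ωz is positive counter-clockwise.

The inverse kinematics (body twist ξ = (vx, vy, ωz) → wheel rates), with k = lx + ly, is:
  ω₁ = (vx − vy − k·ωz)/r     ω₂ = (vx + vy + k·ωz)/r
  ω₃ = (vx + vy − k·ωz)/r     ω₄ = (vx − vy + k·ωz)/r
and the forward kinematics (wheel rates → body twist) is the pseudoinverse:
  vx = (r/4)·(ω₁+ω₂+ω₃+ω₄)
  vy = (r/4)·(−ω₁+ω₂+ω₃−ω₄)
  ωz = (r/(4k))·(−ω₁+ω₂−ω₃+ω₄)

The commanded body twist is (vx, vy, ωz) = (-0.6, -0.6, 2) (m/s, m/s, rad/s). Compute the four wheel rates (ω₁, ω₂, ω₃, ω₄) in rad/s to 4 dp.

(-15.0000, -15.0000, -45.0000, 15.0000)

k = lx + ly = 0.1 + 0.2 = 0.3000;  k·ωz = 0.3000·2 = 0.6000
ω₁ (FL) = (vx − vy − k·ωz)/r = -0.6000/0.04 = -15.0000
ω₂ (FR) = (vx + vy + k·ωz)/r = -0.6000/0.04 = -15.0000
ω₃ (RL) = (vx + vy − k·ωz)/r = -1.8000/0.04 = -45.0000
ω₄ (RR) = (vx − vy + k·ωz)/r = 0.6000/0.04 = 15.0000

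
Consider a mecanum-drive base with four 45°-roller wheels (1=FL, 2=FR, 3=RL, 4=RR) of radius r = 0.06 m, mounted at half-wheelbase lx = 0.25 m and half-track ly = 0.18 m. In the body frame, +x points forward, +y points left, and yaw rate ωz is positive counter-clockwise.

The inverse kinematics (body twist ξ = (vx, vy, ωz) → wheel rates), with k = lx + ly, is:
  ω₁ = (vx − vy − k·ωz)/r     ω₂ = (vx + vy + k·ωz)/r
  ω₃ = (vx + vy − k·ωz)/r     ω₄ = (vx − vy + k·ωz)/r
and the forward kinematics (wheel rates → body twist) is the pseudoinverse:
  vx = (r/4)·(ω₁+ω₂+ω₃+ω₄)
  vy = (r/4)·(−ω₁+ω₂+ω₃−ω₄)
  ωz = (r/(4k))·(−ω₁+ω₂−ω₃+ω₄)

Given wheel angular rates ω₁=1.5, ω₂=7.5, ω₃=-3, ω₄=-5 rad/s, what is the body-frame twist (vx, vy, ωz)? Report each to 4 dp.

(0.0150, 0.1200, 0.1395)

k = lx + ly = 0.25 + 0.18 = 0.4300
ω₁+ω₂+ω₃+ω₄ = 1.0000  →  vx = (0.06/4)·1.0000 = 0.0150
−ω₁+ω₂+ω₃−ω₄ = 8.0000  →  vy = (0.06/4)·8.0000 = 0.1200
−ω₁+ω₂−ω₃+ω₄ = 4.0000  →  ωz = (0.06/1.7200)·4.0000 = 0.1395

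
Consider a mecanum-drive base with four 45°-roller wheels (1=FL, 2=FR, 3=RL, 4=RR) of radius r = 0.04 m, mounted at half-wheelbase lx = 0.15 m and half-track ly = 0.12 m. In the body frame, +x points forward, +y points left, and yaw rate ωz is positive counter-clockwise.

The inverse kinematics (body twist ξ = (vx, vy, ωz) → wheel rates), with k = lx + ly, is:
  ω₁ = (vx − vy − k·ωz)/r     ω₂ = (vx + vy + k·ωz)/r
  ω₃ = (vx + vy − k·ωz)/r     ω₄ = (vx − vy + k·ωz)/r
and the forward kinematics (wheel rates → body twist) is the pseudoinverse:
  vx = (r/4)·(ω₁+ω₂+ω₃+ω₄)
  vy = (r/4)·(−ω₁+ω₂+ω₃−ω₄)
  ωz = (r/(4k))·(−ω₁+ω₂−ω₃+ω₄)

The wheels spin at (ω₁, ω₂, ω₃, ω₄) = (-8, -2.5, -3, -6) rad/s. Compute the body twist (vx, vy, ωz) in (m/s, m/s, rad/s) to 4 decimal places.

k = lx + ly = 0.15 + 0.12 = 0.2700
ω₁+ω₂+ω₃+ω₄ = -19.5000  →  vx = (0.04/4)·-19.5000 = -0.1950
−ω₁+ω₂+ω₃−ω₄ = 8.5000  →  vy = (0.04/4)·8.5000 = 0.0850
−ω₁+ω₂−ω₃+ω₄ = 2.5000  →  ωz = (0.04/1.0800)·2.5000 = 0.0926

(-0.1950, 0.0850, 0.0926)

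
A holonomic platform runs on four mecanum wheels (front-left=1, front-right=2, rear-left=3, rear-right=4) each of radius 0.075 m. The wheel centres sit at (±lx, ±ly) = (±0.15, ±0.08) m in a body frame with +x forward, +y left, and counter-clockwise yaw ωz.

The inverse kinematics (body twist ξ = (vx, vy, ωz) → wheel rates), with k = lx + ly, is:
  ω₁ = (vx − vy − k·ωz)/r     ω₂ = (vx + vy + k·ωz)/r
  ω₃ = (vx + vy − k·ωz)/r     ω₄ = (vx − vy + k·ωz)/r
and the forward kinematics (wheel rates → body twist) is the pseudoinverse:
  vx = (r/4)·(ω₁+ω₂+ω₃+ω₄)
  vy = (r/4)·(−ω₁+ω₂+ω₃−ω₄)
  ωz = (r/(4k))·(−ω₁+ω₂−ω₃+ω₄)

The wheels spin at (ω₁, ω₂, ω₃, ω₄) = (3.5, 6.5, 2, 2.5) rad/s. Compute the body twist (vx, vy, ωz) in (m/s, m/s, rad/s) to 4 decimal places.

(0.2719, 0.0469, 0.2853)

k = lx + ly = 0.15 + 0.08 = 0.2300
ω₁+ω₂+ω₃+ω₄ = 14.5000  →  vx = (0.075/4)·14.5000 = 0.2719
−ω₁+ω₂+ω₃−ω₄ = 2.5000  →  vy = (0.075/4)·2.5000 = 0.0469
−ω₁+ω₂−ω₃+ω₄ = 3.5000  →  ωz = (0.075/0.9200)·3.5000 = 0.2853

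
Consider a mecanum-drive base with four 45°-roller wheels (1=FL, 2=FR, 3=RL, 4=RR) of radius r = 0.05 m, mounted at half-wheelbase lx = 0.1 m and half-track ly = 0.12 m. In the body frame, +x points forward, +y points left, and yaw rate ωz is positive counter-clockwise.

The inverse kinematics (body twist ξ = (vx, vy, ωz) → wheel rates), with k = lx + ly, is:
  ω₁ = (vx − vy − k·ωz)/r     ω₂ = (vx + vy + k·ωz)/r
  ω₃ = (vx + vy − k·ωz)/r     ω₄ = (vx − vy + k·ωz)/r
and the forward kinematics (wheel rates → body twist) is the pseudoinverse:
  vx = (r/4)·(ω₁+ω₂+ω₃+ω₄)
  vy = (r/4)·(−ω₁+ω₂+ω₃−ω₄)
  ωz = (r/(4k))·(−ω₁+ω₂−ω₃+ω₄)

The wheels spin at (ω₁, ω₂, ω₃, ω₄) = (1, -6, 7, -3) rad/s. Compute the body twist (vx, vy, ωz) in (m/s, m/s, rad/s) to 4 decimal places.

k = lx + ly = 0.1 + 0.12 = 0.2200
ω₁+ω₂+ω₃+ω₄ = -1.0000  →  vx = (0.05/4)·-1.0000 = -0.0125
−ω₁+ω₂+ω₃−ω₄ = 3.0000  →  vy = (0.05/4)·3.0000 = 0.0375
−ω₁+ω₂−ω₃+ω₄ = -17.0000  →  ωz = (0.05/0.8800)·-17.0000 = -0.9659

(-0.0125, 0.0375, -0.9659)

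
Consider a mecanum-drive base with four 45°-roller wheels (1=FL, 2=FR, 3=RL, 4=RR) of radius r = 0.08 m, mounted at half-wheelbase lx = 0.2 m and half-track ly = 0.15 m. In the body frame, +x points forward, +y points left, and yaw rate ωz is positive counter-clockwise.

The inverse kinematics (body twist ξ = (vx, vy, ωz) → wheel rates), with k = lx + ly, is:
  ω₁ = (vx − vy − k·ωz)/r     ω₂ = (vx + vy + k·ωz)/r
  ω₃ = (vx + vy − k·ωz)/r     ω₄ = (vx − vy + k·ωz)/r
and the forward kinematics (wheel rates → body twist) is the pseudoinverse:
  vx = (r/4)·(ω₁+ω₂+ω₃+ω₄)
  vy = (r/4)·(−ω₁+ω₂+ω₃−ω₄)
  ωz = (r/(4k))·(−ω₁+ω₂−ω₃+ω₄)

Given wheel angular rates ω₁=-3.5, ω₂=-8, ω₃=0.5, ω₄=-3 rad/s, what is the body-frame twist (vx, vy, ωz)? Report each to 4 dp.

(-0.2800, -0.0200, -0.4571)

k = lx + ly = 0.2 + 0.15 = 0.3500
ω₁+ω₂+ω₃+ω₄ = -14.0000  →  vx = (0.08/4)·-14.0000 = -0.2800
−ω₁+ω₂+ω₃−ω₄ = -1.0000  →  vy = (0.08/4)·-1.0000 = -0.0200
−ω₁+ω₂−ω₃+ω₄ = -8.0000  →  ωz = (0.08/1.4000)·-8.0000 = -0.4571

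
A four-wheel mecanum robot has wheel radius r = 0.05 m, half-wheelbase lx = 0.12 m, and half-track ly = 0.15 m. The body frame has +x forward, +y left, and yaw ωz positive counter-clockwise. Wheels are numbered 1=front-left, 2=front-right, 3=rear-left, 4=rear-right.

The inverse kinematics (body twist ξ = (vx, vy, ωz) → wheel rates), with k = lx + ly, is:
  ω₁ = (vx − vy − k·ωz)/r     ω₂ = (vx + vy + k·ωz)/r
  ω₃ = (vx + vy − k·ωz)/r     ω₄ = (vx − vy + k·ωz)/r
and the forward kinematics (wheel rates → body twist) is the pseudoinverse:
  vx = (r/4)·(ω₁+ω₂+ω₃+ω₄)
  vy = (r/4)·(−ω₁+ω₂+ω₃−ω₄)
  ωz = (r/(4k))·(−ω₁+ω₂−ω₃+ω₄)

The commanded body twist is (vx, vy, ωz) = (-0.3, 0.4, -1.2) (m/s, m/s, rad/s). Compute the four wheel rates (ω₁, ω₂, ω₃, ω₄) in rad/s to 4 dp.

(-7.5200, -4.4800, 8.4800, -20.4800)

k = lx + ly = 0.12 + 0.15 = 0.2700;  k·ωz = 0.2700·-1.2 = -0.3240
ω₁ (FL) = (vx − vy − k·ωz)/r = -0.3760/0.05 = -7.5200
ω₂ (FR) = (vx + vy + k·ωz)/r = -0.2240/0.05 = -4.4800
ω₃ (RL) = (vx + vy − k·ωz)/r = 0.4240/0.05 = 8.4800
ω₄ (RR) = (vx − vy + k·ωz)/r = -1.0240/0.05 = -20.4800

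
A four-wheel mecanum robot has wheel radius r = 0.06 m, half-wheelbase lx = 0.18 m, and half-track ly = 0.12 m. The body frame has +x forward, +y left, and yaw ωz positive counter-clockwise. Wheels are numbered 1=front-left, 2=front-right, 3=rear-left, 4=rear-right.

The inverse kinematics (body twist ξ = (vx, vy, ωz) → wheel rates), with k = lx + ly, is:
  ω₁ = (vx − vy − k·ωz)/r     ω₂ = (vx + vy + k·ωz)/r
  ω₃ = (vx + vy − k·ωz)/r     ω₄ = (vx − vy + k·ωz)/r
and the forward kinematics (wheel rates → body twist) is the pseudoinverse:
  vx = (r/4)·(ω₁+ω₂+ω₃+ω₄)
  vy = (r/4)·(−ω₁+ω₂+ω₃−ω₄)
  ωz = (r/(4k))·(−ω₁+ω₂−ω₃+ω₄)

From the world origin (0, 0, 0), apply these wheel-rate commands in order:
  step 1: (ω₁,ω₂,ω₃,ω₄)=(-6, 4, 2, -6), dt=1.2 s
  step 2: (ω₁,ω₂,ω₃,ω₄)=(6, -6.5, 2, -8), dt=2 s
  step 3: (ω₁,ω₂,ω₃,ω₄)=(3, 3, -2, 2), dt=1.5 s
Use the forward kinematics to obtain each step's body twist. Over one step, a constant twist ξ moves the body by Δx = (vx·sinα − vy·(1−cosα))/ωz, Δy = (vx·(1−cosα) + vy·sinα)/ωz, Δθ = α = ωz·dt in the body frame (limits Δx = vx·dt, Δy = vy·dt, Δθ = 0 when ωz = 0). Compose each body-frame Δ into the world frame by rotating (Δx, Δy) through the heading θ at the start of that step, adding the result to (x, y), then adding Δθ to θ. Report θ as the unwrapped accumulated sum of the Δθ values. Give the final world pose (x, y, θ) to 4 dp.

(-0.3975, 0.3288, -1.8300)

step 1: ξ=(vx,vy,ωz)=(-0.0900, 0.2700, 0.1000), dt=1.2 → body Δ=(-0.1272, 0.3168, 0.1200) → world pose (-0.1272, 0.3168, 0.1200)
step 2: ξ=(vx,vy,ωz)=(-0.0975, -0.0375, -1.1250), dt=2.0 → body Δ=(-0.1217, 0.1152, -2.2500) → world pose (-0.2618, 0.4165, -2.1300)
step 3: ξ=(vx,vy,ωz)=(0.0900, -0.0600, 0.2000), dt=1.5 → body Δ=(0.1464, -0.0686, 0.3000) → world pose (-0.3975, 0.3288, -1.8300)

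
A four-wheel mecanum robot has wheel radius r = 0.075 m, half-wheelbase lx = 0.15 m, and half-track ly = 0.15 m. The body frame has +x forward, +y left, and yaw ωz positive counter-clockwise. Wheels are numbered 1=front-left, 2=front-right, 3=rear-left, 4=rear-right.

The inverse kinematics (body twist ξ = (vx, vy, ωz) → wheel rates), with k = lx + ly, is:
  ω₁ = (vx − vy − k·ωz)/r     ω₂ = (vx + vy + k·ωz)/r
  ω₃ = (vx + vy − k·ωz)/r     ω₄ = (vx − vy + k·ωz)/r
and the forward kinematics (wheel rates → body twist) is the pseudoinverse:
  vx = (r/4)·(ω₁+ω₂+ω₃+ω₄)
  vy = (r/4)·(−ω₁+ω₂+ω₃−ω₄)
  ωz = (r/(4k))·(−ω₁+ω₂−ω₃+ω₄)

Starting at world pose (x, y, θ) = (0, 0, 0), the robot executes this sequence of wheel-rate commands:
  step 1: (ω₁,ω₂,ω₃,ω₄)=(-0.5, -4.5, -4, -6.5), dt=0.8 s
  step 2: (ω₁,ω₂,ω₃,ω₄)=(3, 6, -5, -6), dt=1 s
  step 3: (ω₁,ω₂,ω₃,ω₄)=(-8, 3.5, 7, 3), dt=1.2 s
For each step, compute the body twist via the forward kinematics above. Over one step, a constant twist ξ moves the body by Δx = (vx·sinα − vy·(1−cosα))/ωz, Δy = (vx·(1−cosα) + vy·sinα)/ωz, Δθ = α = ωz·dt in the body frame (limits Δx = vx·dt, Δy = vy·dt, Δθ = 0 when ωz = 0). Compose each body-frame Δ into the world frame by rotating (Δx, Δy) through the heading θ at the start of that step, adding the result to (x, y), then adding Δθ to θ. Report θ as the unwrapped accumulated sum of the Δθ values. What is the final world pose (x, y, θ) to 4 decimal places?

step 1: ξ=(vx,vy,ωz)=(-0.2906, -0.0281, -0.4062), dt=0.8 → body Δ=(-0.2321, 0.0153, -0.3250) → world pose (-0.2321, 0.0153, -0.3250)
step 2: ξ=(vx,vy,ωz)=(-0.0375, 0.0750, 0.1250), dt=1.0 → body Δ=(-0.0421, 0.0725, 0.1250) → world pose (-0.2488, 0.0975, -0.2000)
step 3: ξ=(vx,vy,ωz)=(0.1031, 0.2906, 0.4688), dt=1.2 → body Δ=(0.0218, 0.3645, 0.5625) → world pose (-0.1550, 0.4504, 0.3625)

(-0.1550, 0.4504, 0.3625)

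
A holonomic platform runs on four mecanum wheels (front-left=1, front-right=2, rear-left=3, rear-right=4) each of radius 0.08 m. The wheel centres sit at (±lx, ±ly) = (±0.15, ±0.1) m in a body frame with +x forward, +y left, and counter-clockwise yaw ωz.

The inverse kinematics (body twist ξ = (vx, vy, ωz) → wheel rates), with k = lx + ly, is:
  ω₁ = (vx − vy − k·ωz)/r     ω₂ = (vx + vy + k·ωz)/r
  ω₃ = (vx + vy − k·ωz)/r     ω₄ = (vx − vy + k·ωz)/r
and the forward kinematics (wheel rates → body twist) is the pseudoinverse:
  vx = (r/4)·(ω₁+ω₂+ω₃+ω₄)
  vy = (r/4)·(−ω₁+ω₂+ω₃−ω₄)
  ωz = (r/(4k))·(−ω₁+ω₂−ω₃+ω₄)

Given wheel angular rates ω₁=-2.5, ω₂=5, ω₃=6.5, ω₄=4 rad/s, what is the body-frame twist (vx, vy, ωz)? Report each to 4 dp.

k = lx + ly = 0.15 + 0.1 = 0.2500
ω₁+ω₂+ω₃+ω₄ = 13.0000  →  vx = (0.08/4)·13.0000 = 0.2600
−ω₁+ω₂+ω₃−ω₄ = 10.0000  →  vy = (0.08/4)·10.0000 = 0.2000
−ω₁+ω₂−ω₃+ω₄ = 5.0000  →  ωz = (0.08/1.0000)·5.0000 = 0.4000

(0.2600, 0.2000, 0.4000)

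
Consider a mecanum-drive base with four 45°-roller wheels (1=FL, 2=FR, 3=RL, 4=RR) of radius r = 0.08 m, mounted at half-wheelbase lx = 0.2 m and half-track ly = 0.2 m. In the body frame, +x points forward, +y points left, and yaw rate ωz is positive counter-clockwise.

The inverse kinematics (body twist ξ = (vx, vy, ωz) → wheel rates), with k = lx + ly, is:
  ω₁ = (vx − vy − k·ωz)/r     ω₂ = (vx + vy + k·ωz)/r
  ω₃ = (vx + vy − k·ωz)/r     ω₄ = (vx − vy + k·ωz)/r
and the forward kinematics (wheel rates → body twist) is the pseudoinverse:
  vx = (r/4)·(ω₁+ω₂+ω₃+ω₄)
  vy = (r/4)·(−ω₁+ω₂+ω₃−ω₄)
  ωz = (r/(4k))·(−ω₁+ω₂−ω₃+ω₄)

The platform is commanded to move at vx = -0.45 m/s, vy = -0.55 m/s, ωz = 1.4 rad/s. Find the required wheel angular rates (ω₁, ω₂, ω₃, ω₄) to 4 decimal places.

(-5.7500, -5.5000, -19.5000, 8.2500)

k = lx + ly = 0.2 + 0.2 = 0.4000;  k·ωz = 0.4000·1.4 = 0.5600
ω₁ (FL) = (vx − vy − k·ωz)/r = -0.4600/0.08 = -5.7500
ω₂ (FR) = (vx + vy + k·ωz)/r = -0.4400/0.08 = -5.5000
ω₃ (RL) = (vx + vy − k·ωz)/r = -1.5600/0.08 = -19.5000
ω₄ (RR) = (vx − vy + k·ωz)/r = 0.6600/0.08 = 8.2500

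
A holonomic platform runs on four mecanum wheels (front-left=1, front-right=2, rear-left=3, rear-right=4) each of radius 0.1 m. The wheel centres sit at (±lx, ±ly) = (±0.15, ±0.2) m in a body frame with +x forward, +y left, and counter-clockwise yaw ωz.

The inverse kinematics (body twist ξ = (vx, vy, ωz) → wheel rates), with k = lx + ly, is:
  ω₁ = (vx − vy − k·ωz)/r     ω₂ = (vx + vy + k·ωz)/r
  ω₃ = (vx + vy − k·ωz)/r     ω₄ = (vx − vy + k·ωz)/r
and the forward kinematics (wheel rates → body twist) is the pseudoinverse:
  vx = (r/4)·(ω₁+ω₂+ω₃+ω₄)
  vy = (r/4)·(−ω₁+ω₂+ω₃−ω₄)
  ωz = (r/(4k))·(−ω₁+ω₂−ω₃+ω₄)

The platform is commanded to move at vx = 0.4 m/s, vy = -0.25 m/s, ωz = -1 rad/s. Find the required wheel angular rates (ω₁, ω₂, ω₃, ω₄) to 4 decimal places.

(10.0000, -2.0000, 5.0000, 3.0000)

k = lx + ly = 0.15 + 0.2 = 0.3500;  k·ωz = 0.3500·-1 = -0.3500
ω₁ (FL) = (vx − vy − k·ωz)/r = 1.0000/0.1 = 10.0000
ω₂ (FR) = (vx + vy + k·ωz)/r = -0.2000/0.1 = -2.0000
ω₃ (RL) = (vx + vy − k·ωz)/r = 0.5000/0.1 = 5.0000
ω₄ (RR) = (vx − vy + k·ωz)/r = 0.3000/0.1 = 3.0000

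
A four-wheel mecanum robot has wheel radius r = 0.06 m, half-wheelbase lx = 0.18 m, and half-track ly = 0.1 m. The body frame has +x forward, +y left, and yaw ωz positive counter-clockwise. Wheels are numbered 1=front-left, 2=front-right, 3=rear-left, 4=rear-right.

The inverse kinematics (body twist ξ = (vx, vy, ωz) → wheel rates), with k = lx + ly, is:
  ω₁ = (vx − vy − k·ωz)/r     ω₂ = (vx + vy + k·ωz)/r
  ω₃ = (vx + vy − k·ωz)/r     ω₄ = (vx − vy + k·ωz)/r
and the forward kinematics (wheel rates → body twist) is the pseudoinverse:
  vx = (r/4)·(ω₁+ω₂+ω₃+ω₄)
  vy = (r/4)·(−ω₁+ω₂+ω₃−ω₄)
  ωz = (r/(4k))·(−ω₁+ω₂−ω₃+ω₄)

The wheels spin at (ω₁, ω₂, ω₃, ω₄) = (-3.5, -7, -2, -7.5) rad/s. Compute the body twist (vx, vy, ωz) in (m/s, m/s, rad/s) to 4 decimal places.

k = lx + ly = 0.18 + 0.1 = 0.2800
ω₁+ω₂+ω₃+ω₄ = -20.0000  →  vx = (0.06/4)·-20.0000 = -0.3000
−ω₁+ω₂+ω₃−ω₄ = 2.0000  →  vy = (0.06/4)·2.0000 = 0.0300
−ω₁+ω₂−ω₃+ω₄ = -9.0000  →  ωz = (0.06/1.1200)·-9.0000 = -0.4821

(-0.3000, 0.0300, -0.4821)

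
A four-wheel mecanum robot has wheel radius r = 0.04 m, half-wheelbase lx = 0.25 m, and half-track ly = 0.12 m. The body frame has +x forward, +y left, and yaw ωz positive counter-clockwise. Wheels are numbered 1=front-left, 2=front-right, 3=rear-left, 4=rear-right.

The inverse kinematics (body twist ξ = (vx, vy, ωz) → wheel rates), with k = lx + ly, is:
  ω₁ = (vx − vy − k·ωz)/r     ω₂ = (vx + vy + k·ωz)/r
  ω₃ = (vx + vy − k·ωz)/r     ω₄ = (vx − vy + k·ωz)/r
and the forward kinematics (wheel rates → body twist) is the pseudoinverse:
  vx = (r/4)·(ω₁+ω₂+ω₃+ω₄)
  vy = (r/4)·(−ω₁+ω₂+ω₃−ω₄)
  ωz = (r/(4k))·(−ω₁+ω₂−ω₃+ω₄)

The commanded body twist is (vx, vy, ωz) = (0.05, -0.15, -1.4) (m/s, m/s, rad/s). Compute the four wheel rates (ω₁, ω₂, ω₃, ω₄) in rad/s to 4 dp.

k = lx + ly = 0.25 + 0.12 = 0.3700;  k·ωz = 0.3700·-1.4 = -0.5180
ω₁ (FL) = (vx − vy − k·ωz)/r = 0.7180/0.04 = 17.9500
ω₂ (FR) = (vx + vy + k·ωz)/r = -0.6180/0.04 = -15.4500
ω₃ (RL) = (vx + vy − k·ωz)/r = 0.4180/0.04 = 10.4500
ω₄ (RR) = (vx − vy + k·ωz)/r = -0.3180/0.04 = -7.9500

(17.9500, -15.4500, 10.4500, -7.9500)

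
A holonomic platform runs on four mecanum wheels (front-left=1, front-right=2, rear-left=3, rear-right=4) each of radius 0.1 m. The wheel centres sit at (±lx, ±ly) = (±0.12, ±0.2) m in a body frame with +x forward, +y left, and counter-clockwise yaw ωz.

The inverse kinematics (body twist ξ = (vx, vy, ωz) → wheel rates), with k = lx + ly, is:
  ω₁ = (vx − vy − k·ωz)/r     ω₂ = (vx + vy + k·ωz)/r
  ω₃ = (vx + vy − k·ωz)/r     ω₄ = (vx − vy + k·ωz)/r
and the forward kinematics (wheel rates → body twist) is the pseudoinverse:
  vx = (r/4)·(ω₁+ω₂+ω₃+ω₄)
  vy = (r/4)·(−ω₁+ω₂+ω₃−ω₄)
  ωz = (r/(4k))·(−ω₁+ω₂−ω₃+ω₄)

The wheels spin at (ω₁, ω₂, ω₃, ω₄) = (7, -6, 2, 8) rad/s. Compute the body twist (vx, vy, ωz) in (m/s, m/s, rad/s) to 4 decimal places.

k = lx + ly = 0.12 + 0.2 = 0.3200
ω₁+ω₂+ω₃+ω₄ = 11.0000  →  vx = (0.1/4)·11.0000 = 0.2750
−ω₁+ω₂+ω₃−ω₄ = -19.0000  →  vy = (0.1/4)·-19.0000 = -0.4750
−ω₁+ω₂−ω₃+ω₄ = -7.0000  →  ωz = (0.1/1.2800)·-7.0000 = -0.5469

(0.2750, -0.4750, -0.5469)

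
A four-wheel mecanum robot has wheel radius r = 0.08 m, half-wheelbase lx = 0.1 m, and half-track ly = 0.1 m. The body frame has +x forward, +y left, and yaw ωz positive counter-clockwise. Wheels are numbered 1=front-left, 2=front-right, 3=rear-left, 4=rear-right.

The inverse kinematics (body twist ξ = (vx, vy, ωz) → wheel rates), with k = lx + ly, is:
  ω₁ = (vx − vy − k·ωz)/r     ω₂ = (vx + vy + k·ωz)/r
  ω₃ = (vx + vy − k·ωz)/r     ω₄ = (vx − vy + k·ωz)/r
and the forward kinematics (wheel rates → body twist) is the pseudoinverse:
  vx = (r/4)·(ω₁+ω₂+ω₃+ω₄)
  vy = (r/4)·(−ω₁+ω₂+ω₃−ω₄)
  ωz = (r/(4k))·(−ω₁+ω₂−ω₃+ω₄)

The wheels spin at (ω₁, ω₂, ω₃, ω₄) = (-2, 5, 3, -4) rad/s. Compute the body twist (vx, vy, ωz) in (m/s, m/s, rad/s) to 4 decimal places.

(0.0400, 0.2800, 0.0000)

k = lx + ly = 0.1 + 0.1 = 0.2000
ω₁+ω₂+ω₃+ω₄ = 2.0000  →  vx = (0.08/4)·2.0000 = 0.0400
−ω₁+ω₂+ω₃−ω₄ = 14.0000  →  vy = (0.08/4)·14.0000 = 0.2800
−ω₁+ω₂−ω₃+ω₄ = 0.0000  →  ωz = (0.08/0.8000)·0.0000 = 0.0000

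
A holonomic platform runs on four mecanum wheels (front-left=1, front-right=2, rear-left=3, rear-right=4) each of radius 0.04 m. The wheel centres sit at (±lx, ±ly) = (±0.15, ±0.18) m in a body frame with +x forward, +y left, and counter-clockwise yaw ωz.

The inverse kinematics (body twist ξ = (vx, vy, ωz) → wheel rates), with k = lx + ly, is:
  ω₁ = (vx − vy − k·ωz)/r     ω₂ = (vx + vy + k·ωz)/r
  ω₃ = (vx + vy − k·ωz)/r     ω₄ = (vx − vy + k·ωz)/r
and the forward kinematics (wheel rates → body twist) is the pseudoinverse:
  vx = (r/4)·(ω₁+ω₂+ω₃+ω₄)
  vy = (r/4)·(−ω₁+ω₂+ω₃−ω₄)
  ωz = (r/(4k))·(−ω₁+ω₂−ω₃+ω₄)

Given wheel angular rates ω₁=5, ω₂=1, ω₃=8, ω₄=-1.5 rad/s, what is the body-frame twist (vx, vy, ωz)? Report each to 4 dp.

k = lx + ly = 0.15 + 0.18 = 0.3300
ω₁+ω₂+ω₃+ω₄ = 12.5000  →  vx = (0.04/4)·12.5000 = 0.1250
−ω₁+ω₂+ω₃−ω₄ = 5.5000  →  vy = (0.04/4)·5.5000 = 0.0550
−ω₁+ω₂−ω₃+ω₄ = -13.5000  →  ωz = (0.04/1.3200)·-13.5000 = -0.4091

(0.1250, 0.0550, -0.4091)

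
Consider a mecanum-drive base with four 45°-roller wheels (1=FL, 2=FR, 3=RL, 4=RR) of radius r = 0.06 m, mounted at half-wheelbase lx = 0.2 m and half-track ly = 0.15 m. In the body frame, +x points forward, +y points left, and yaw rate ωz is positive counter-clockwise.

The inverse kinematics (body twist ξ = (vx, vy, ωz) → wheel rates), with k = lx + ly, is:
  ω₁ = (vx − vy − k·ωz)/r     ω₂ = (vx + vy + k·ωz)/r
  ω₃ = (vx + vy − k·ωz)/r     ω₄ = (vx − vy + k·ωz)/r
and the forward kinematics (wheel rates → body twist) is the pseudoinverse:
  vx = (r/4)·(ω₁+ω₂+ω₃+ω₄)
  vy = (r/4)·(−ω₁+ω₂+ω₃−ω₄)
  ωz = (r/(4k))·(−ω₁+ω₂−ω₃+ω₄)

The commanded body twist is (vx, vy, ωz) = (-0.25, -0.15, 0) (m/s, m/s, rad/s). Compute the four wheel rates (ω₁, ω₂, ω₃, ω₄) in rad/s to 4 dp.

k = lx + ly = 0.2 + 0.15 = 0.3500;  k·ωz = 0.3500·0 = 0.0000
ω₁ (FL) = (vx − vy − k·ωz)/r = -0.1000/0.06 = -1.6667
ω₂ (FR) = (vx + vy + k·ωz)/r = -0.4000/0.06 = -6.6667
ω₃ (RL) = (vx + vy − k·ωz)/r = -0.4000/0.06 = -6.6667
ω₄ (RR) = (vx − vy + k·ωz)/r = -0.1000/0.06 = -1.6667

(-1.6667, -6.6667, -6.6667, -1.6667)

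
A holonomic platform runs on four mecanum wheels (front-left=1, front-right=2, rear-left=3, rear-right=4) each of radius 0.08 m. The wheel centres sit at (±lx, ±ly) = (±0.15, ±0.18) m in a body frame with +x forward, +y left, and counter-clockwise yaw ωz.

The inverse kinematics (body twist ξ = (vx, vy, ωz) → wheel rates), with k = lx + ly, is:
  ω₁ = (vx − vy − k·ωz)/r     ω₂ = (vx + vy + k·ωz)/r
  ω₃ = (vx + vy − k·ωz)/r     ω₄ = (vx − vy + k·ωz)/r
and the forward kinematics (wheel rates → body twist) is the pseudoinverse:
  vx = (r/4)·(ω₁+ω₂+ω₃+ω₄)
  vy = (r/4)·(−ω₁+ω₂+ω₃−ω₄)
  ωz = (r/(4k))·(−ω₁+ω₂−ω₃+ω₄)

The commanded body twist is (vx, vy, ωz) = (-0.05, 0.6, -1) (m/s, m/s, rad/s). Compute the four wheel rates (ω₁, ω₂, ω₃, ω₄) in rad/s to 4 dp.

(-4.0000, 2.7500, 11.0000, -12.2500)

k = lx + ly = 0.15 + 0.18 = 0.3300;  k·ωz = 0.3300·-1 = -0.3300
ω₁ (FL) = (vx − vy − k·ωz)/r = -0.3200/0.08 = -4.0000
ω₂ (FR) = (vx + vy + k·ωz)/r = 0.2200/0.08 = 2.7500
ω₃ (RL) = (vx + vy − k·ωz)/r = 0.8800/0.08 = 11.0000
ω₄ (RR) = (vx − vy + k·ωz)/r = -0.9800/0.08 = -12.2500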